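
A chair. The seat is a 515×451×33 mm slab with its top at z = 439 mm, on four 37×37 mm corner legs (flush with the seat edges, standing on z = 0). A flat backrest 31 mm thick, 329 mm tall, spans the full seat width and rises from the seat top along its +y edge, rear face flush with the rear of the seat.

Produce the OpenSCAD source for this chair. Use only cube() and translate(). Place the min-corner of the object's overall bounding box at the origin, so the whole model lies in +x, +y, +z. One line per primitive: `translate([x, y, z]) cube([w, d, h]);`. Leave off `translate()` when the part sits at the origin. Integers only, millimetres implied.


translate([0, 0, 406]) cube([515, 451, 33]);
cube([37, 37, 406]);
translate([478, 0, 0]) cube([37, 37, 406]);
translate([0, 414, 0]) cube([37, 37, 406]);
translate([478, 414, 0]) cube([37, 37, 406]);
translate([0, 420, 439]) cube([515, 31, 329]);


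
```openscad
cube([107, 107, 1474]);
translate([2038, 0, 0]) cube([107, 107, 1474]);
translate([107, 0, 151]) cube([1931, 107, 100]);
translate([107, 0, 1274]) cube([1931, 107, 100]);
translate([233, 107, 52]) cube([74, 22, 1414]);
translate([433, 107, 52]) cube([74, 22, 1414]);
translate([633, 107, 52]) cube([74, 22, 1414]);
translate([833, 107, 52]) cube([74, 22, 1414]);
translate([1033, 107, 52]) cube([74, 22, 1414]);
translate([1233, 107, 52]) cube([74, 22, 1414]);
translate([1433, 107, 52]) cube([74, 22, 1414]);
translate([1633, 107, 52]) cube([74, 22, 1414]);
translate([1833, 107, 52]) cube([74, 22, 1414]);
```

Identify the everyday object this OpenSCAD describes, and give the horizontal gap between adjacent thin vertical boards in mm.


A fence section. The picket gap is 126 mm.

Two posts, two rails, 9 pickets — a fence section. Span 1931 mm holds 9 pickets of 74 mm with 10 equal gaps: ⌊(1931 − 9·74) / 10⌋ = 126 mm.


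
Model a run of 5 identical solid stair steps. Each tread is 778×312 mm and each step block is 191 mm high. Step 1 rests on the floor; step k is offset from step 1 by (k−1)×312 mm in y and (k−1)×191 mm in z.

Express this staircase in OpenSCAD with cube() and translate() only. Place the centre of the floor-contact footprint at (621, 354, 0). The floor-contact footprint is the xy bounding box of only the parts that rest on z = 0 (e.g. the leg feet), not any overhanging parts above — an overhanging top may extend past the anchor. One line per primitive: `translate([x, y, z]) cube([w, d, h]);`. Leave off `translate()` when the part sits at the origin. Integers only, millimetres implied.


translate([232, 198, 0]) cube([778, 312, 191]);
translate([232, 510, 191]) cube([778, 312, 191]);
translate([232, 822, 382]) cube([778, 312, 191]);
translate([232, 1134, 573]) cube([778, 312, 191]);
translate([232, 1446, 764]) cube([778, 312, 191]);


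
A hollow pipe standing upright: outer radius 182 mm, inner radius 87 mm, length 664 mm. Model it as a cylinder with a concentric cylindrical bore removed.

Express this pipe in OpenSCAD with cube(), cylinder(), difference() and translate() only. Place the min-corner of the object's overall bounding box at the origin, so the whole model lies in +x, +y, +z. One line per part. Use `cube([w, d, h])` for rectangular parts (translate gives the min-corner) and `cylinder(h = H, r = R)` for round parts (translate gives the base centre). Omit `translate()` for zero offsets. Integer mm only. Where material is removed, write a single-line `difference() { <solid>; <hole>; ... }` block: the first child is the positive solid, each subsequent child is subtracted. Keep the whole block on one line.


difference() { translate([182, 182, 0]) cylinder(h = 664, r = 182); translate([182, 182, 0]) cylinder(h = 664, r = 87); }


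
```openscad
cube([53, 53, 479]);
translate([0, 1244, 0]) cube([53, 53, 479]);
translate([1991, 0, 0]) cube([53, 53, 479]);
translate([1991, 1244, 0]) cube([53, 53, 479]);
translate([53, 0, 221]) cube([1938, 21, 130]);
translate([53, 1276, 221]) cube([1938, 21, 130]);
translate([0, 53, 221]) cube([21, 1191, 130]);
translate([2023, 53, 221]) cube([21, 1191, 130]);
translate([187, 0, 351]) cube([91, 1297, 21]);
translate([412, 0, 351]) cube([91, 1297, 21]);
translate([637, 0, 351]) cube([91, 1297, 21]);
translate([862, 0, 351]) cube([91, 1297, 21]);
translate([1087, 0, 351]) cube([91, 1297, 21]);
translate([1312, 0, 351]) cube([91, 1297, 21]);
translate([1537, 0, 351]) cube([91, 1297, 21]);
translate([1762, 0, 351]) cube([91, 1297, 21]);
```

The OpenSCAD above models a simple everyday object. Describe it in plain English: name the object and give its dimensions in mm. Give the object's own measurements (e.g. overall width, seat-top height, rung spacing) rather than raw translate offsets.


A bed frame 2044 mm long (x) by 1297 mm wide (y). Four 53×53 mm corner posts, 479 mm tall, at the corners of the footprint. Four rails of 21 mm thickness and 130 mm height run between adjacent posts with their undersides at z = 221 mm, their outer faces flush with the outside of the frame (the two x-running rails run between the posts' inner faces; the two y-running rails run between the posts' inner faces). 8 slats, each 91 mm wide (x) and 21 mm thick, lie across the top of the two x-running rails, running the full 1297 mm width of the frame in y; along x they sit between the end posts with a 134 mm gap after the −x posts and between neighbouring slats, leaving 138 mm before the +x posts.


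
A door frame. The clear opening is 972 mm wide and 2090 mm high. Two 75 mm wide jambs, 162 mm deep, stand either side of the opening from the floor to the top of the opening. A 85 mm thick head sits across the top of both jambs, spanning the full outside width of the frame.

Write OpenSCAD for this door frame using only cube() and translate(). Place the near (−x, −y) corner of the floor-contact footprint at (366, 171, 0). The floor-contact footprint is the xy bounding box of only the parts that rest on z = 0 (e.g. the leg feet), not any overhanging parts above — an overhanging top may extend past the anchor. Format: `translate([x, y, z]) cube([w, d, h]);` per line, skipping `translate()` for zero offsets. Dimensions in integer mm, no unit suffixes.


translate([366, 171, 0]) cube([75, 162, 2090]);
translate([1413, 171, 0]) cube([75, 162, 2090]);
translate([366, 171, 2090]) cube([1122, 162, 85]);


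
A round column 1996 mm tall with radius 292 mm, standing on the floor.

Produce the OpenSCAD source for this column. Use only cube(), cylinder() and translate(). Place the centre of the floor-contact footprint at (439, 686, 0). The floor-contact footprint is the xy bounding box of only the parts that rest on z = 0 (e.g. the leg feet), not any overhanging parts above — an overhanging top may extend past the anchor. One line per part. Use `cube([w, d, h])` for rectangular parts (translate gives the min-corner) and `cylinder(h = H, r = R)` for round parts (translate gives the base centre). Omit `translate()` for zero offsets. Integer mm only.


translate([439, 686, 0]) cylinder(h = 1996, r = 292);


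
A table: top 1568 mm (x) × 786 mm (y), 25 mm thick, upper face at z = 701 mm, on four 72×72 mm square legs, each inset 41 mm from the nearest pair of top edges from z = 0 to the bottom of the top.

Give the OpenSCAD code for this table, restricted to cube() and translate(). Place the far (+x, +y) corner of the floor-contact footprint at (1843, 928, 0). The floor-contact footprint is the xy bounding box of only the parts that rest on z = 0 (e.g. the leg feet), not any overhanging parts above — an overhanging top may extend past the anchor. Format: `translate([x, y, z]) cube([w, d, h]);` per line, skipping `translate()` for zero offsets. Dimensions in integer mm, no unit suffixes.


translate([316, 183, 676]) cube([1568, 786, 25]);
translate([357, 224, 0]) cube([72, 72, 676]);
translate([1771, 224, 0]) cube([72, 72, 676]);
translate([357, 856, 0]) cube([72, 72, 676]);
translate([1771, 856, 0]) cube([72, 72, 676]);


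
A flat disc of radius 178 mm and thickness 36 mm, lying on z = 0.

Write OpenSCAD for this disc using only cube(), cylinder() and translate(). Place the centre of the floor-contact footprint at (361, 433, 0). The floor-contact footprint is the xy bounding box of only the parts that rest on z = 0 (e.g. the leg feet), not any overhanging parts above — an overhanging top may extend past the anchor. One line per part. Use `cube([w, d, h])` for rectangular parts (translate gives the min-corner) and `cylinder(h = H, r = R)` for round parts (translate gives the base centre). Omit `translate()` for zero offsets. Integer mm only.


translate([361, 433, 0]) cylinder(h = 36, r = 178);


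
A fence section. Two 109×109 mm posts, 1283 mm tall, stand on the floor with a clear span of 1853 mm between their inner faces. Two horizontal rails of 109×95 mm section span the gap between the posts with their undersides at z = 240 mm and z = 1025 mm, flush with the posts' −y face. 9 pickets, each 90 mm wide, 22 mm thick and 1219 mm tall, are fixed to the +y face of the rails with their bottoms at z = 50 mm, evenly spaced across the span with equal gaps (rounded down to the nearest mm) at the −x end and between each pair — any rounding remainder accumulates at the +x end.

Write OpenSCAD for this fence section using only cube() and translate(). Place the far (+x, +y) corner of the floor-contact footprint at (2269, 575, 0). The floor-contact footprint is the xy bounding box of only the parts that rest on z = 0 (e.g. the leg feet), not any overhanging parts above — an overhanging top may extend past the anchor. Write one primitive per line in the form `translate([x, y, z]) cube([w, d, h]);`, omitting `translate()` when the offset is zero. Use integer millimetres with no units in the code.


translate([198, 466, 0]) cube([109, 109, 1283]);
translate([2160, 466, 0]) cube([109, 109, 1283]);
translate([307, 466, 240]) cube([1853, 109, 95]);
translate([307, 466, 1025]) cube([1853, 109, 95]);
translate([411, 575, 50]) cube([90, 22, 1219]);
translate([605, 575, 50]) cube([90, 22, 1219]);
translate([799, 575, 50]) cube([90, 22, 1219]);
translate([993, 575, 50]) cube([90, 22, 1219]);
translate([1187, 575, 50]) cube([90, 22, 1219]);
translate([1381, 575, 50]) cube([90, 22, 1219]);
translate([1575, 575, 50]) cube([90, 22, 1219]);
translate([1769, 575, 50]) cube([90, 22, 1219]);
translate([1963, 575, 50]) cube([90, 22, 1219]);


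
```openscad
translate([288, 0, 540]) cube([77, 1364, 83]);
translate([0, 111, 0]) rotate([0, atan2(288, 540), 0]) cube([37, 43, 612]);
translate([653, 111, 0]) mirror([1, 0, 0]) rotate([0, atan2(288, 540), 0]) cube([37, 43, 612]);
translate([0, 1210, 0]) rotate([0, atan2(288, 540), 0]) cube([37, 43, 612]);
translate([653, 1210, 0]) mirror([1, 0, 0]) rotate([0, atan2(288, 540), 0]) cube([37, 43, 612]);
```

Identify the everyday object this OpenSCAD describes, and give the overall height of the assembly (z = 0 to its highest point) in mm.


A sawhorse. The overall height is 623 mm.

A beam across two mirrored pairs of raked legs — a sawhorse. The beam's underside is at z = 540 (matching the legs' vertical rise in atan2(288, 540)) and the beam is 83 mm tall, so its top is at 540 + 83 = 623 mm. The raked legs top out at the beam's underside, so that is the highest point.


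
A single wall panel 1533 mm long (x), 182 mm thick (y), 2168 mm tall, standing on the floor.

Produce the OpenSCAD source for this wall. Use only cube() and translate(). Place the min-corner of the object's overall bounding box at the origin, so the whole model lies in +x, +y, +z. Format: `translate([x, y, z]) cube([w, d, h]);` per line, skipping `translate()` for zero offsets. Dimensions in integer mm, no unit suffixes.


cube([1533, 182, 2168]);


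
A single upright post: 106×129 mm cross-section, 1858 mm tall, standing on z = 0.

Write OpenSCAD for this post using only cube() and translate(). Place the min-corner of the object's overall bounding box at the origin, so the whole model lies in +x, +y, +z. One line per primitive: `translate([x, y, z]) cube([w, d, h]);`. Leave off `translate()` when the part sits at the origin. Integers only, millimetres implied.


cube([106, 129, 1858]);


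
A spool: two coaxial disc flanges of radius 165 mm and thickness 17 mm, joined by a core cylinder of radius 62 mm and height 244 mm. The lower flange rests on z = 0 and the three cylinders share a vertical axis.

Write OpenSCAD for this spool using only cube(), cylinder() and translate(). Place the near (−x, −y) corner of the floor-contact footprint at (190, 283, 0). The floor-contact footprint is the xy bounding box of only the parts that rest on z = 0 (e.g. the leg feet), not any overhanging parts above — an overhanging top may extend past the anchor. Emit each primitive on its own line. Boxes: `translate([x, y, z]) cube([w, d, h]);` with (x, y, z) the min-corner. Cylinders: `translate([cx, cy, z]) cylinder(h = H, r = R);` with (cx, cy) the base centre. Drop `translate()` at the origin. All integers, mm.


translate([355, 448, 0]) cylinder(h = 17, r = 165);
translate([355, 448, 17]) cylinder(h = 244, r = 62);
translate([355, 448, 261]) cylinder(h = 17, r = 165);


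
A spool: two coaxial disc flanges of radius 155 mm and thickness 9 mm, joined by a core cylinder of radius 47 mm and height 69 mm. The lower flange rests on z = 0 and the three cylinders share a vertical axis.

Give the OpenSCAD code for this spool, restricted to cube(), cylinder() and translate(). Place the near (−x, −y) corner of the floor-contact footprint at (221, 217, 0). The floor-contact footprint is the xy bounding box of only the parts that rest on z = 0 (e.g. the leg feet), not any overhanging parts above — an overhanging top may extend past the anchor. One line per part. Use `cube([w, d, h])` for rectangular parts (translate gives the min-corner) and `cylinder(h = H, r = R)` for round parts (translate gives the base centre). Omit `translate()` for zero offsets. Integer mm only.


translate([376, 372, 0]) cylinder(h = 9, r = 155);
translate([376, 372, 9]) cylinder(h = 69, r = 47);
translate([376, 372, 78]) cylinder(h = 9, r = 155);


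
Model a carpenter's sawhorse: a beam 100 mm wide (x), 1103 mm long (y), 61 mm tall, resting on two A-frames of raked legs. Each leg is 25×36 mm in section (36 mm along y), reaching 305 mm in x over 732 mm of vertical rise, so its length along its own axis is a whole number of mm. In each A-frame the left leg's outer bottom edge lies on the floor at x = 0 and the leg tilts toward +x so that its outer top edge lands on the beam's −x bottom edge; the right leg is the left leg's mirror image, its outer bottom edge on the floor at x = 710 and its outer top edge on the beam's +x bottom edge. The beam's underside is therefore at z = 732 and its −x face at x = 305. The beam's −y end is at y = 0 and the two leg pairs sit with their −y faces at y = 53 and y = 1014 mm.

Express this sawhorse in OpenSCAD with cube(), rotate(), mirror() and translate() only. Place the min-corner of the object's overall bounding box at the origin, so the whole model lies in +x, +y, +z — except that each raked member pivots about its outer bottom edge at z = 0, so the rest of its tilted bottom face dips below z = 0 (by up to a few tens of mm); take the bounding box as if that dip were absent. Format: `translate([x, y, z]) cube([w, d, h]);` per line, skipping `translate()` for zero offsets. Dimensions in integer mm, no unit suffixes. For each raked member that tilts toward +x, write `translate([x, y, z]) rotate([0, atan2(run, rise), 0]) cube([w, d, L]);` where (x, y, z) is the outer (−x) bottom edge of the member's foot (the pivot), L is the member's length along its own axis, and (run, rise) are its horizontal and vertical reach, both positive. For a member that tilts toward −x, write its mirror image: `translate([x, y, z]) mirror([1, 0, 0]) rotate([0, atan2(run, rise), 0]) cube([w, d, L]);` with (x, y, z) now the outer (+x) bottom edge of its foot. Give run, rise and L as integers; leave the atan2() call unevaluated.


translate([305, 0, 732]) cube([100, 1103, 61]);
translate([0, 53, 0]) rotate([0, atan2(305, 732), 0]) cube([25, 36, 793]);
translate([710, 53, 0]) mirror([1, 0, 0]) rotate([0, atan2(305, 732), 0]) cube([25, 36, 793]);
translate([0, 1014, 0]) rotate([0, atan2(305, 732), 0]) cube([25, 36, 793]);
translate([710, 1014, 0]) mirror([1, 0, 0]) rotate([0, atan2(305, 732), 0]) cube([25, 36, 793]);


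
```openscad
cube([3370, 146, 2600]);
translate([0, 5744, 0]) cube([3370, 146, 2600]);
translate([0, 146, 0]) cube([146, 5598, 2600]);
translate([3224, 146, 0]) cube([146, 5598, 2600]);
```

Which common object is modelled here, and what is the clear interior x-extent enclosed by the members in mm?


A house (or room) frame. The interior width is 3078 mm.

Four 2600 mm walls enclosing a rectangle with no floor or roof — a room or house frame. Outside width is 3370 mm and wall thickness is 146 mm, so the interior width is 3370 − 2 × 146 = 3078 mm.


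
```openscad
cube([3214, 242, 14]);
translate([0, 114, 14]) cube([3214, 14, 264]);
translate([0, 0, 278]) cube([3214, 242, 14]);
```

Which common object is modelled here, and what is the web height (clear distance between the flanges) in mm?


An I-beam. The web height is 264 mm.

Two wide flanges with a thin centred web — an I-beam. Overall 292 mm minus two 14 mm flanges gives a web of 292 − 2·14 = 264 mm.


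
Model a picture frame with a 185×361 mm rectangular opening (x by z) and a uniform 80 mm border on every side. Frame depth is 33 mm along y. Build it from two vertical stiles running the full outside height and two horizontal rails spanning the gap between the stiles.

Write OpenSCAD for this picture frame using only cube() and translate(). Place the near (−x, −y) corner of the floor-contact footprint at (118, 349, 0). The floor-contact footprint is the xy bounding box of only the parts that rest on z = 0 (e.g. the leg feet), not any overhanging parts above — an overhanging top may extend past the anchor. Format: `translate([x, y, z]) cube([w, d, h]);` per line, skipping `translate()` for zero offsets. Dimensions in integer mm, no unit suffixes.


translate([118, 349, 0]) cube([80, 33, 521]);
translate([383, 349, 0]) cube([80, 33, 521]);
translate([198, 349, 0]) cube([185, 33, 80]);
translate([198, 349, 441]) cube([185, 33, 80]);


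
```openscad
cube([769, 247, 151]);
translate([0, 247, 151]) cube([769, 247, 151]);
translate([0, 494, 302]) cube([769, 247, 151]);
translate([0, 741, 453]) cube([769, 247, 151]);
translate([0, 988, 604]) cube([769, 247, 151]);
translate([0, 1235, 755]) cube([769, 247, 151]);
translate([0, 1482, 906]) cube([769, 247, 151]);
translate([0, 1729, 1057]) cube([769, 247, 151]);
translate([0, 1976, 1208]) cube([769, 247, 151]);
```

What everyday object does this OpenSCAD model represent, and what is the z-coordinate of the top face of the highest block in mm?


A staircase. The total rise is 1359 mm.

9 identical blocks, each offset up and back from the previous — a staircase. Each step is 151 mm tall and there are 9 of them, so the total rise is 9 × 151 = 1359 mm.


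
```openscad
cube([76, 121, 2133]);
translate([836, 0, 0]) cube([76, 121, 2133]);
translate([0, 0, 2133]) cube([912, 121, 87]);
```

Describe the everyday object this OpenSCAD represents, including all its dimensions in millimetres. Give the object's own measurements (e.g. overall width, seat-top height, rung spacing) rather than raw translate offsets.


A door frame. The clear opening is 760 mm wide and 2133 mm high. Two 76 mm wide jambs, 121 mm deep, stand either side of the opening from the floor to the top of the opening. A 87 mm thick head sits across the top of both jambs, spanning the full outside width of the frame.


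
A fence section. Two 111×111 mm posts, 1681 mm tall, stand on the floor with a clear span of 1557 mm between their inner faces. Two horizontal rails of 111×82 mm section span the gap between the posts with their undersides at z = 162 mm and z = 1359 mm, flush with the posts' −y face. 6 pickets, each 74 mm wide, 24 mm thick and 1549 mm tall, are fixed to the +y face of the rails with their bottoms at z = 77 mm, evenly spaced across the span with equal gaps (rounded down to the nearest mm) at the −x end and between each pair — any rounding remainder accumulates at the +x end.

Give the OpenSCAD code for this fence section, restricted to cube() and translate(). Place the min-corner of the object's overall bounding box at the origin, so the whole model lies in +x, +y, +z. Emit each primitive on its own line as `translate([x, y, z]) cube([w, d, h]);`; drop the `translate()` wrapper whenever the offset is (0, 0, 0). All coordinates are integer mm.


cube([111, 111, 1681]);
translate([1668, 0, 0]) cube([111, 111, 1681]);
translate([111, 0, 162]) cube([1557, 111, 82]);
translate([111, 0, 1359]) cube([1557, 111, 82]);
translate([270, 111, 77]) cube([74, 24, 1549]);
translate([503, 111, 77]) cube([74, 24, 1549]);
translate([736, 111, 77]) cube([74, 24, 1549]);
translate([969, 111, 77]) cube([74, 24, 1549]);
translate([1202, 111, 77]) cube([74, 24, 1549]);
translate([1435, 111, 77]) cube([74, 24, 1549]);


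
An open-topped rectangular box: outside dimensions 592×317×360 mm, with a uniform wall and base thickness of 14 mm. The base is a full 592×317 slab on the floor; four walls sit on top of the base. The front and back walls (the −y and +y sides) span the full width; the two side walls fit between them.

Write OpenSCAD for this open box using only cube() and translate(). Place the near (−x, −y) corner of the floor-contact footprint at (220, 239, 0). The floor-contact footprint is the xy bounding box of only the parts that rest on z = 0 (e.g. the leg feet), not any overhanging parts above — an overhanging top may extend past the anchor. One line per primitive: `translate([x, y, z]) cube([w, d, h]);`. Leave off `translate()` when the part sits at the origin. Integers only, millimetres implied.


translate([220, 239, 0]) cube([592, 317, 14]);
translate([220, 239, 14]) cube([592, 14, 346]);
translate([220, 542, 14]) cube([592, 14, 346]);
translate([220, 253, 14]) cube([14, 289, 346]);
translate([798, 253, 14]) cube([14, 289, 346]);


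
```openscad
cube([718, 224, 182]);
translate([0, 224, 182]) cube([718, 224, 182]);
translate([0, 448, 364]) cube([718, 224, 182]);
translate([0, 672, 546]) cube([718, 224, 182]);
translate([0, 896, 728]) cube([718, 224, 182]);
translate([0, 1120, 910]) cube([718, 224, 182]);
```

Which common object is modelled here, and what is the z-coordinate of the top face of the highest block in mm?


A staircase. The total rise is 1092 mm.

6 identical blocks, each offset up and back from the previous — a staircase. Each step is 182 mm tall and there are 6 of them, so the total rise is 6 × 182 = 1092 mm.


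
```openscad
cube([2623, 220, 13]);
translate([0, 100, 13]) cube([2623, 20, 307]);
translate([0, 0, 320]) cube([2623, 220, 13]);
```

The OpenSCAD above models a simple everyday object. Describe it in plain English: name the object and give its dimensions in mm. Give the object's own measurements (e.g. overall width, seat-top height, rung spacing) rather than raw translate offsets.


An I-beam lying along x, 2623 mm long. Overall section height 333 mm. Two flanges 220 mm wide (y) and 13 mm thick, one on the floor and one at the top; a web 20 mm thick runs between them, centred on the flange width.


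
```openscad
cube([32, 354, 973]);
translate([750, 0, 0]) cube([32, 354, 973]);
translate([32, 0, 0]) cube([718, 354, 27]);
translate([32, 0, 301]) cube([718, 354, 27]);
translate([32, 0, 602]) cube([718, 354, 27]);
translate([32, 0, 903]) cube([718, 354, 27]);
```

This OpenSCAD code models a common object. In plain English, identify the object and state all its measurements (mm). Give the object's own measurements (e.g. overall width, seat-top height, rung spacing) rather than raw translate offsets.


An open bookshelf. Two side panels, each 32 mm thick, 354 mm deep and 973 mm tall, stand 782 mm apart (outside-to-outside). Between them sit 4 shelves, each 27 mm thick and 354 mm deep, spanning the full gap between the sides. The bottom shelf rests on the floor (its underside at z = 0) and the clear gap between one shelf's top and the next shelf's underside is 274 mm.


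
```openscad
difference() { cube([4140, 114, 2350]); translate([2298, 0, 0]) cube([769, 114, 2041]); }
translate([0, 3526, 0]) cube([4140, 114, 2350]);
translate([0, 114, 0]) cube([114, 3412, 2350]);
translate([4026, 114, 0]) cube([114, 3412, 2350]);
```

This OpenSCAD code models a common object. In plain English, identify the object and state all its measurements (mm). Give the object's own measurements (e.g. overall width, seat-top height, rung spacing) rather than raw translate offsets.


A single room: four walls, each 2350 mm tall and 114 mm thick, enclosing an outside footprint 4140×3640 mm (x × y), no floor or roof. The front and back walls (−y and +y sides) run the full x-width; the side walls fit between their inner faces. A door opening 769 mm wide and 2041 mm tall is cut through the front wall from the floor up, its −x edge 2298 mm from the wall's −x end.


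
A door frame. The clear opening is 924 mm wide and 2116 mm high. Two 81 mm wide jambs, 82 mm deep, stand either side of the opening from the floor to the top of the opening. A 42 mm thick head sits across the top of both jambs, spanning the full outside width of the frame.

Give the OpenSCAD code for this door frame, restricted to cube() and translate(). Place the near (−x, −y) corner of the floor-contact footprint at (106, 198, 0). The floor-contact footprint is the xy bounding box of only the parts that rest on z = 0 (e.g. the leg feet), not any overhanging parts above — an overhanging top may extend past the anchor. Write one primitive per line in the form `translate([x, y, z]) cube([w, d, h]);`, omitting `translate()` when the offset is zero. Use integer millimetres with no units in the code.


translate([106, 198, 0]) cube([81, 82, 2116]);
translate([1111, 198, 0]) cube([81, 82, 2116]);
translate([106, 198, 2116]) cube([1086, 82, 42]);


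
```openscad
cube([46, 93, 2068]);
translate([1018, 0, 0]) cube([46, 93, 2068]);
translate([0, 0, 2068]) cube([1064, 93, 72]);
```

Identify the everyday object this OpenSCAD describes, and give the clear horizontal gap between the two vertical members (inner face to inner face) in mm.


A door frame. The clear opening width is 972 mm.

Two 2068 mm tall posts with a header on top — a door frame. The left jamb is 46 mm wide at x = 0; the right jamb starts at x = 1018. The clear opening is 1018 − 46 = 972 mm.


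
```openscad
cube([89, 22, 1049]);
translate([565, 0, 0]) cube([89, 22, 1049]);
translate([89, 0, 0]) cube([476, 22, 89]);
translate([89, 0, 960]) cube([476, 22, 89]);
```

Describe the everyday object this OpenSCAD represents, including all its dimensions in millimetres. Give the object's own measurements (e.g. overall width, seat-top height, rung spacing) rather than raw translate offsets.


A rectangular picture frame lying in the x–z plane (depth along y). The opening is 476 mm wide (x) by 871 mm tall (z), surrounded by a border 89 mm wide on all four sides. The frame is 22 mm deep and is made of two full-height vertical stiles with two horizontal rails fitted between them.


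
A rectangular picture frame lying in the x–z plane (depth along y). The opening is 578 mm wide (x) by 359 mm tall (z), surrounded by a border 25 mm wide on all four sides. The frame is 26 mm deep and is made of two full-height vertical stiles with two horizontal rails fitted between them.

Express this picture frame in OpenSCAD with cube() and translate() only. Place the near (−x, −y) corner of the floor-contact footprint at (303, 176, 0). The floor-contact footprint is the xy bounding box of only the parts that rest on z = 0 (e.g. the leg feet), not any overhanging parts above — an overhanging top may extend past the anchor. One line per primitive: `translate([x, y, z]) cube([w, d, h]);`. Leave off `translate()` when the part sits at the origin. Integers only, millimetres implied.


translate([303, 176, 0]) cube([25, 26, 409]);
translate([906, 176, 0]) cube([25, 26, 409]);
translate([328, 176, 0]) cube([578, 26, 25]);
translate([328, 176, 384]) cube([578, 26, 25]);


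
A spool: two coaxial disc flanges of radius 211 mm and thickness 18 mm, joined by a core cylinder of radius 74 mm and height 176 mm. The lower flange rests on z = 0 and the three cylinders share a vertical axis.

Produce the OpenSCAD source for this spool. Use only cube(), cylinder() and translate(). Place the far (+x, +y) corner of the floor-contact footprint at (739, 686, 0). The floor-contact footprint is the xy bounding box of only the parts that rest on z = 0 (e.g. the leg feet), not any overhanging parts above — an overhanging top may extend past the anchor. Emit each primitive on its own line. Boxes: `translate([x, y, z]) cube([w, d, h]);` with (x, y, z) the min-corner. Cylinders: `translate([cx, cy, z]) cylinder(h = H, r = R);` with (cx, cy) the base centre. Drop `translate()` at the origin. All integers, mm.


translate([528, 475, 0]) cylinder(h = 18, r = 211);
translate([528, 475, 18]) cylinder(h = 176, r = 74);
translate([528, 475, 194]) cylinder(h = 18, r = 211);


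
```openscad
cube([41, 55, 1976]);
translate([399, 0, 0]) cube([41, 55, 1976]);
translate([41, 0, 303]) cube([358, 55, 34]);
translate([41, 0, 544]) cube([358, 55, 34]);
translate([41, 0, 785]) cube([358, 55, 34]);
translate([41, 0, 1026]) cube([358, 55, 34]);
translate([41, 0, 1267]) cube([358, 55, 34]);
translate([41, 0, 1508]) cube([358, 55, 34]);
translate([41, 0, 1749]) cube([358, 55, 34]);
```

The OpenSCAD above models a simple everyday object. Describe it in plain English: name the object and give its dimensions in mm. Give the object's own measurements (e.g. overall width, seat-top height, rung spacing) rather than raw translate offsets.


A straight ladder. Two 41×55 mm vertical rails, 1976 mm tall, stand 440 mm apart (outside-to-outside) with their front faces coplanar on the −y side. 7 rungs, each 55 mm deep and 34 mm tall, span between the inner faces of the rails, front faces flush with the rails. The lowest rung's underside is at z = 303 mm and rungs are spaced 241 mm apart (underside to underside).


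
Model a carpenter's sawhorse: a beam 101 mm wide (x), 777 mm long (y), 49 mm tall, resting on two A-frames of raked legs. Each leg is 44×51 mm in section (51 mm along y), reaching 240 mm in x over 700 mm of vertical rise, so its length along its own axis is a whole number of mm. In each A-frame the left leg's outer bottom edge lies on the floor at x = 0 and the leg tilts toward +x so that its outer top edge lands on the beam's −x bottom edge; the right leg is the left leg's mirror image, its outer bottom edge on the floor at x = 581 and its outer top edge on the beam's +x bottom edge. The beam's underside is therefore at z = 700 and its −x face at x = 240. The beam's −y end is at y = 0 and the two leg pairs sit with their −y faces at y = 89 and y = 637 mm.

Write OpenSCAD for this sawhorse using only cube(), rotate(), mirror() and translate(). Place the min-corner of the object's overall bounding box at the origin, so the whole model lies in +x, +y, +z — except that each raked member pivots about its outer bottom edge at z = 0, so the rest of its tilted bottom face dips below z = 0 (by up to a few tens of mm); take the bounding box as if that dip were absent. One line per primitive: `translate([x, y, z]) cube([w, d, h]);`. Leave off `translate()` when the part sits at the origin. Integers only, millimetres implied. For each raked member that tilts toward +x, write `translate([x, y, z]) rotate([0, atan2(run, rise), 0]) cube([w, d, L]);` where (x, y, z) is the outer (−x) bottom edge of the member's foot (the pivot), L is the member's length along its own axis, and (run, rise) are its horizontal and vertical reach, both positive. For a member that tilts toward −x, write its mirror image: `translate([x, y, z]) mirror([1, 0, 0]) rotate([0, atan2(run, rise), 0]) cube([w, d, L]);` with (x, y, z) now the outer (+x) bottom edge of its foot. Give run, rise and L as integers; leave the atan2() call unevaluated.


// leg length = √(240² + 700²) = 740
// right-leg outer foot x = 2·240 + 101 = 581
// beam min-corner = (240, 0, 700)
translate([240, 0, 700]) cube([101, 777, 49]);
translate([0, 89, 0]) rotate([0, atan2(240, 700), 0]) cube([44, 51, 740]);
translate([581, 89, 0]) mirror([1, 0, 0]) rotate([0, atan2(240, 700), 0]) cube([44, 51, 740]);
translate([0, 637, 0]) rotate([0, atan2(240, 700), 0]) cube([44, 51, 740]);
translate([581, 637, 0]) mirror([1, 0, 0]) rotate([0, atan2(240, 700), 0]) cube([44, 51, 740]);


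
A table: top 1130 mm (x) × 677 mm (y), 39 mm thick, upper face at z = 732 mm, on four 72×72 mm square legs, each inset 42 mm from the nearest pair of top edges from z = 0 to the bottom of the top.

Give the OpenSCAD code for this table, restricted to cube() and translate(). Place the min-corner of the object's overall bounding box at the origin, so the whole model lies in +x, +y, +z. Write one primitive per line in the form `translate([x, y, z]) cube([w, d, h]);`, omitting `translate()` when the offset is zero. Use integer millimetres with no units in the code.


translate([0, 0, 693]) cube([1130, 677, 39]);
translate([42, 42, 0]) cube([72, 72, 693]);
translate([1016, 42, 0]) cube([72, 72, 693]);
translate([42, 563, 0]) cube([72, 72, 693]);
translate([1016, 563, 0]) cube([72, 72, 693]);


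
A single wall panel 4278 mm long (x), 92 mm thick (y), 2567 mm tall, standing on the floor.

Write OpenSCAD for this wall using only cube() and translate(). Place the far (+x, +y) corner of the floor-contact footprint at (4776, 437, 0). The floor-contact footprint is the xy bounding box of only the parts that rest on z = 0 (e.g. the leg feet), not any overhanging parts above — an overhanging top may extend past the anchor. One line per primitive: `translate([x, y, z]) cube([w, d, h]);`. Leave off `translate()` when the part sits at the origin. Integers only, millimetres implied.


translate([498, 345, 0]) cube([4278, 92, 2567]);


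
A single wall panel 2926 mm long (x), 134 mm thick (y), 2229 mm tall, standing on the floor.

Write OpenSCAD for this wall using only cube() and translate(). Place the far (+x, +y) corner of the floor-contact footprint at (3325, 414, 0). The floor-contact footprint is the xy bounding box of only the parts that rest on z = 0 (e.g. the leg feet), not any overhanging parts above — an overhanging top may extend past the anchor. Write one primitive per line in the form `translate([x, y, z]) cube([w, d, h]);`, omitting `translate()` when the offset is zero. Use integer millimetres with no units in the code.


translate([399, 280, 0]) cube([2926, 134, 2229]);


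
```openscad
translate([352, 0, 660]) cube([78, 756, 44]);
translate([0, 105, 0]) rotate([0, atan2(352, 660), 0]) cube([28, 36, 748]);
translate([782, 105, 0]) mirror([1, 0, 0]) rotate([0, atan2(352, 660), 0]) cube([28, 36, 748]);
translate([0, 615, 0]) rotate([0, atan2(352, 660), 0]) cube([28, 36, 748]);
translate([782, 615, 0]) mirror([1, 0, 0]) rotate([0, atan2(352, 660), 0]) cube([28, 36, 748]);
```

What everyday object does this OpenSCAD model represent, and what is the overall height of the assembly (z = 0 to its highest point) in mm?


A sawhorse. The overall height is 704 mm.

A beam across two mirrored pairs of raked legs — a sawhorse. The beam's underside is at z = 660 (matching the legs' vertical rise in atan2(352, 660)) and the beam is 44 mm tall, so its top is at 660 + 44 = 704 mm. The raked legs top out at the beam's underside, so that is the highest point.


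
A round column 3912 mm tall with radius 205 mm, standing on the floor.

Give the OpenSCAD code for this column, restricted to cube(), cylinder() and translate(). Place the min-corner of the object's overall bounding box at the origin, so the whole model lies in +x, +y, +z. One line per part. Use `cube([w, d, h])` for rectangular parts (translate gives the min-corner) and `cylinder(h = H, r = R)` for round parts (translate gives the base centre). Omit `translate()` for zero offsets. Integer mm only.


translate([205, 205, 0]) cylinder(h = 3912, r = 205);


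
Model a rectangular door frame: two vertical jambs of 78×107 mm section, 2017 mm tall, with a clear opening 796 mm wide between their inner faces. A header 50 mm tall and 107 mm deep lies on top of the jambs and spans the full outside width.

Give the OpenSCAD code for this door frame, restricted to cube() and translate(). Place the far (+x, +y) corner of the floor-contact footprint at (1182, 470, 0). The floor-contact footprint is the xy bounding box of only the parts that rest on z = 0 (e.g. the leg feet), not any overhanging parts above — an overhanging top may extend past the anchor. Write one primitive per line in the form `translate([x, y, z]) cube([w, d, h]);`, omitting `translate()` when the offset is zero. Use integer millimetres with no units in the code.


translate([230, 363, 0]) cube([78, 107, 2017]);
translate([1104, 363, 0]) cube([78, 107, 2017]);
translate([230, 363, 2017]) cube([952, 107, 50]);


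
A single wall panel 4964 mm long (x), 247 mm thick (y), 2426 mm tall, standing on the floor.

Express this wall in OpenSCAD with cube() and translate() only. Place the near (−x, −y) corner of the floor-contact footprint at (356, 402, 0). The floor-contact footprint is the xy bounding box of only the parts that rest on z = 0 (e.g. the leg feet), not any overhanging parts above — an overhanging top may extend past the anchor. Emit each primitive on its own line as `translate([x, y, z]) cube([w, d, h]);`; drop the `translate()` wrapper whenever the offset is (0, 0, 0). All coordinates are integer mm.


translate([356, 402, 0]) cube([4964, 247, 2426]);


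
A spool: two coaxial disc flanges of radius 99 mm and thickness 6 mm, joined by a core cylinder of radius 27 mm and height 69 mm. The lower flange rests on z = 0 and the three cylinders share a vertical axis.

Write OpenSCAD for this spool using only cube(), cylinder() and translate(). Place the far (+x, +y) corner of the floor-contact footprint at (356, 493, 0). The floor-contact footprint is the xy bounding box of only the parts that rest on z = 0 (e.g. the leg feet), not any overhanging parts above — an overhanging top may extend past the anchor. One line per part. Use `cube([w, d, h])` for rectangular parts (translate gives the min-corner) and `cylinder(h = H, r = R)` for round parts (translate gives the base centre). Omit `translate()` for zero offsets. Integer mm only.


translate([257, 394, 0]) cylinder(h = 6, r = 99);
translate([257, 394, 6]) cylinder(h = 69, r = 27);
translate([257, 394, 75]) cylinder(h = 6, r = 99);


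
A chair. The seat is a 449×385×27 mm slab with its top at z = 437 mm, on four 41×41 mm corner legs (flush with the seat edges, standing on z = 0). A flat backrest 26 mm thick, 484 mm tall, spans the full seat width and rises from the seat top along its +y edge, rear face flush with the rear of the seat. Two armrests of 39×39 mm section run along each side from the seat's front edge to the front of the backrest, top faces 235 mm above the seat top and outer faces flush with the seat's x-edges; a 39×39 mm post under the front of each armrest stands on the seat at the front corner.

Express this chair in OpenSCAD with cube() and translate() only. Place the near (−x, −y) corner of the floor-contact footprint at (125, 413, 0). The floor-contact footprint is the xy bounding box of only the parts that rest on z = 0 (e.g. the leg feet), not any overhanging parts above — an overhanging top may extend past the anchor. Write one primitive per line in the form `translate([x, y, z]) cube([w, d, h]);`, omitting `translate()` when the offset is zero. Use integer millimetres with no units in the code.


translate([125, 413, 410]) cube([449, 385, 27]);
translate([125, 413, 0]) cube([41, 41, 410]);
translate([533, 413, 0]) cube([41, 41, 410]);
translate([125, 757, 0]) cube([41, 41, 410]);
translate([533, 757, 0]) cube([41, 41, 410]);
translate([125, 772, 437]) cube([449, 26, 484]);
translate([125, 413, 633]) cube([39, 359, 39]);
translate([535, 413, 633]) cube([39, 359, 39]);
translate([125, 413, 437]) cube([39, 39, 196]);
translate([535, 413, 437]) cube([39, 39, 196]);
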